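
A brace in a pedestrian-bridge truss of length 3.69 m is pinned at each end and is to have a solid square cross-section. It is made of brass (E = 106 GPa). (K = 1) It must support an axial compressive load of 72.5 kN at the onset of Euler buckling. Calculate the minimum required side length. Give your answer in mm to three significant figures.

a ≈ 58.0 mm

L_e = K·L = 1 × 3.69 = 3.690 m
Required I = P_cr·L_e²/(π²E) = 7.250×10^4 × 3.690² / (π² × 1.06×10^11) = 9.436×10^-7 m⁴
I_req = 9.436×10^5 mm⁴
Solid square: I = a⁴/12  ⇒  a = (12I)^(1/4) = (12×9.436×10^5)^(1/4) = 58.0 mm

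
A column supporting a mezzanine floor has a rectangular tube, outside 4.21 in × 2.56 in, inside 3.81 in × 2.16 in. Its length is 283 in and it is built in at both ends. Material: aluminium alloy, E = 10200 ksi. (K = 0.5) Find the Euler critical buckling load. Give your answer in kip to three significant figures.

P_cr ≈ 13.5 kip

Weak-axis I_min = (h_o·b_o³ − h_i·b_i³)/12 with b_o = 2.56, b_i = 2.160 in (shorter outer/inner sides).
I_min = (4.21×2.56³ − 3.810×2.160³)/12 = 2.686 in⁴
Effective length L_e = K·L = 0.5 × 283 = 141.5 in
P_cr = π²EI / L_e² = π² × 10200×10³ × 2.686 / 141.5² = 1.351×10^4 lb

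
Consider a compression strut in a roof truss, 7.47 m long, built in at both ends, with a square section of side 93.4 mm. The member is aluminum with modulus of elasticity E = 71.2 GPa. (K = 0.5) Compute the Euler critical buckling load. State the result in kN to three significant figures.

P_cr ≈ 319 kN

I = a⁴/12 = 93.4⁴/12 = 6.342×10^6 mm⁴
I = 6.342×10^6 mm⁴ = 6.342×10^-6 m⁴
Effective length L_e = K·L = 0.5 × 7.47 = 3.735 m
P_cr = π²EI / L_e² = π² × 71.2×10⁹ × 6.342×10^-6 / 3.735² = 3.195×10^5 N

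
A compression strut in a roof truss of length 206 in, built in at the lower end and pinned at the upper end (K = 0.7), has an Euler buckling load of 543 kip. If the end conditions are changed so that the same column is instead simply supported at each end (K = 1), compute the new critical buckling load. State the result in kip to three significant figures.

P_cr ≈ 266 kip

P_cr ∝ 1/K², so P_cr,new = P_cr,old × (K_old/K_new)² = 543 × (0.7/1)²
= 543 × 0.4900 = 266 kip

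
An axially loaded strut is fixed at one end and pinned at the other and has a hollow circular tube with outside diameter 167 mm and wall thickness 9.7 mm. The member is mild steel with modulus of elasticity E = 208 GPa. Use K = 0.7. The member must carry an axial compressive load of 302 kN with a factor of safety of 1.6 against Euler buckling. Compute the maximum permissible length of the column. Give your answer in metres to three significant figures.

Inner diameter d_i = 167 − 2×9.7 = 147.6 mm
I = π(d_o⁴ − d_i⁴)/64 = π(167⁴ − 147.6⁴)/64 = 1.488×10^7 mm⁴
I = 1.488×10^-5 m⁴
Required critical load P_cr = n·P = 1.6 × 302 = 483.2 kN = 4.832×10^5 N
From P_cr = π²EI/(K·L)²:  L = (1/K)·√(π²EI/P_cr) = (1/0.7)·√(π²×2.08×10^11×1.488×10^-5/4.832×10^5)
L = 11.4 m

L_max ≈ 11.4 m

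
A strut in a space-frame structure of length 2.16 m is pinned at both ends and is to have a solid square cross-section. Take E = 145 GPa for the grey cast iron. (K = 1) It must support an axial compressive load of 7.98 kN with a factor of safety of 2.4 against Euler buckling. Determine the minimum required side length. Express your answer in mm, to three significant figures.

a ≈ 29.4 mm

Required P_cr = n·P = 2.4 × 7.98 = 19.15 kN
L_e = K·L = 1 × 2.16 = 2.160 m
Required I = P_cr·L_e²/(π²E) = 1.915×10^4 × 2.160² / (π² × 1.45×10^11) = 6.244×10^-8 m⁴
I_req = 6.244×10^4 mm⁴
Solid square: I = a⁴/12  ⇒  a = (12I)^(1/4) = (12×6.244×10^4)^(1/4) = 29.4 mm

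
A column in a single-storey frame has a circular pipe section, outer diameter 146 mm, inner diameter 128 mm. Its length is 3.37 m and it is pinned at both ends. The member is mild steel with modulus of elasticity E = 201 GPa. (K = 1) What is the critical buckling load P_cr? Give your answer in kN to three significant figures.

d_o = 146 mm, d_i = 128 mm
I = π(d_o⁴ − d_i⁴)/64 = π(146⁴ − 128.0⁴)/64 = 9.127×10^6 mm⁴
I = 9.127×10^6 mm⁴ = 9.127×10^-6 m⁴
Effective length L_e = K·L = 1 × 3.37 = 3.370 m
P_cr = π²EI / L_e² = π² × 201×10⁹ × 9.127×10^-6 / 3.370² = 1.594×10^6 N

P_cr ≈ 1590 kN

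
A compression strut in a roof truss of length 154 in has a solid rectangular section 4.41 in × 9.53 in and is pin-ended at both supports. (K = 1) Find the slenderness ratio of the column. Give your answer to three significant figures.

Buckling occurs about the weak axis: I_min = h·b³/12 with b = 4.41 in (the shorter side).
I_min = 9.53×4.41³/12 = 68.11 in⁴
A = 42.03 in²;  r_min = √(I/A) = √(68.11/42.03) = 1.273 in
L_e = K·L = 1 × 154 = 154.0 in
λ = L_e / r_min = 154.00 / 1.273 = 121

λ ≈ 121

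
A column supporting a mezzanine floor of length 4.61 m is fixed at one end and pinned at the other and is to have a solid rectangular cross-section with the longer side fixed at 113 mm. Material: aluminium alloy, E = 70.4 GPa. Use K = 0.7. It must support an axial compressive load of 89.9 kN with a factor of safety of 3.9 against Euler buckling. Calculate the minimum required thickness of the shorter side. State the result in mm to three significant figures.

Required P_cr = n·P = 3.9 × 89.9 = 350.6 kN
L_e = K·L = 0.7 × 4.61 = 3.227 m
Required I = P_cr·L_e²/(π²E) = 3.506×10^5 × 3.227² / (π² × 7.04×10^10) = 5.255×10^-6 m⁴
I_req = 5.255×10^6 mm⁴
Rectangle, weak axis: I_min = h·b³/12 with h = 113 mm fixed  ⇒  b = (12I/h)^(1/3) = 82.3 mm

b ≈ 82.3 mm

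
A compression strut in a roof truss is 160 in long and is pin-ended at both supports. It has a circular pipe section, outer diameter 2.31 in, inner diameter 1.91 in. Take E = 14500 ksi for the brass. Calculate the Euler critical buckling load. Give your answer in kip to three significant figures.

P_cr ≈ 4.16 kip

d_o = 2.31 in, d_i = 1.91 in
I = π(d_o⁴ − d_i⁴)/64 = π(2.31⁴ − 1.910⁴)/64 = 0.7444 in⁴
Effective length L_e = K·L = 1 × 160 = 160.0 in
P_cr = π²EI / L_e² = π² × 14500×10³ × 0.7444 / 160.0² = 4.161×10^3 lb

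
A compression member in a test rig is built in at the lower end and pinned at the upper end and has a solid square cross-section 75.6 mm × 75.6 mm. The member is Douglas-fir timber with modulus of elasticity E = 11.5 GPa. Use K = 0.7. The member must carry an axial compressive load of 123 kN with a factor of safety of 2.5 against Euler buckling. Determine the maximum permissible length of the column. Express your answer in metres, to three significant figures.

L_max ≈ 1.43 m

I = a⁴/12 = 75.6⁴/12 = 2.722×10^6 mm⁴
I = 2.722×10^-6 m⁴
Required critical load P_cr = n·P = 2.5 × 123 = 307.5 kN = 3.075×10^5 N
From P_cr = π²EI/(K·L)²:  L = (1/K)·√(π²EI/P_cr) = (1/0.7)·√(π²×1.15×10^10×2.722×10^-6/3.075×10^5)
L = 1.43 m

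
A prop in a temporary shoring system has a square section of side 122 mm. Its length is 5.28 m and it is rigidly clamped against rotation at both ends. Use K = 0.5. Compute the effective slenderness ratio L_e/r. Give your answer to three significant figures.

λ ≈ 75.0

I = a⁴/12 = 122⁴/12 = 1.846×10^7 mm⁴
A = 1.488×10^4 mm²;  r_min = √(I/A) = √(1.846×10^7/1.488×10^4) = 35.22 mm
L_e = K·L = 0.5 × 5.28 m = 2.640 m = 2640.0 mm
λ = L_e / r_min = 2640.0 / 35.22 = 75.0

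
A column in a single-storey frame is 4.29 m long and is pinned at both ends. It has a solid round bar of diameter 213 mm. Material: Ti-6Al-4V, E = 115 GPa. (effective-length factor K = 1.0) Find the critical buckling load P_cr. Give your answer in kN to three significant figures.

P_cr ≈ 6230 kN

I = πd⁴/64 = π×213⁴/64 = 1.010×10^8 mm⁴
I = 1.010×10^8 mm⁴ = 1.010×10^-4 m⁴
Effective length L_e = K·L = 1 × 4.29 = 4.290 m
P_cr = π²EI / L_e² = π² × 115×10⁹ × 1.010×10^-4 / 4.290² = 6.231×10^6 N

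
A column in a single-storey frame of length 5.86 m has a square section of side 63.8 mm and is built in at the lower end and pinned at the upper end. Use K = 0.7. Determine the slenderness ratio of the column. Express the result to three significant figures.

I = a⁴/12 = 63.8⁴/12 = 1.381×10^6 mm⁴
A = 4.070×10^3 mm²;  r_min = √(I/A) = √(1.381×10^6/4.070×10^3) = 18.42 mm
L_e = K·L = 0.7 × 5.86 m = 4.102 m = 4102.0 mm
λ = L_e / r_min = 4102.0 / 18.42 = 223

λ ≈ 223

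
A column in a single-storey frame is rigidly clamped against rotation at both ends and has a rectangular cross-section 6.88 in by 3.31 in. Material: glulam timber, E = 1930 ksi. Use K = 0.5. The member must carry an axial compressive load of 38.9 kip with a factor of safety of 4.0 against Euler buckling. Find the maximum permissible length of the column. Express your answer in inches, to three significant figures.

L_max ≈ 101 in

Buckling occurs about the weak axis: I_min = h·b³/12 with b = 3.31 in (the shorter side).
I_min = 6.88×3.31³/12 = 20.79 in⁴
Required critical load P_cr = n·P = 4.0 × 38.9 = 155.6 kip = 1.556×10^5 lb
From P_cr = π²EI/(K·L)²:  L = (1/K)·√(π²EI/P_cr) = (1/0.5)·√(π²×1.93×10^6×20.79/1.556×10^5)
L = 101 in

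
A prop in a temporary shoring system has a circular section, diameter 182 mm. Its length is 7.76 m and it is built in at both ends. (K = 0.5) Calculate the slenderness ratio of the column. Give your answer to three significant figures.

λ ≈ 85.3

For a solid circle r = d/4 = 182/4 = 45.50 mm
L_e = K·L = 0.5 × 7.76 m = 3.880 m = 3880.0 mm
λ = L_e / r_min = 3880.0 / 45.50 = 85.3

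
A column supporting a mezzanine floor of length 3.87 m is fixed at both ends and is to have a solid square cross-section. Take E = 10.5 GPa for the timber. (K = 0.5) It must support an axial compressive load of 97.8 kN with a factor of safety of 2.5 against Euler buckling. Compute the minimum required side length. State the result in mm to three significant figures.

Required P_cr = n·P = 2.5 × 97.8 = 244.5 kN
L_e = K·L = 0.5 × 3.87 = 1.935 m
Required I = P_cr·L_e²/(π²E) = 2.445×10^5 × 1.935² / (π² × 1.05×10^10) = 8.834×10^-6 m⁴
I_req = 8.834×10^6 mm⁴
Solid square: I = a⁴/12  ⇒  a = (12I)^(1/4) = (12×8.834×10^6)^(1/4) = 101 mm

a ≈ 101 mm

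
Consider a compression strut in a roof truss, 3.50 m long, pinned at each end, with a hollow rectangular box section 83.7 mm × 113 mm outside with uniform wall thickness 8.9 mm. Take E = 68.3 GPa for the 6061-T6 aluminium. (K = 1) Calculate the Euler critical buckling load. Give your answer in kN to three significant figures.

Inner dimensions: h_i = 113 − 2×8.9 = 95.20 mm, b_i = 83.7 − 2×8.9 = 65.90 mm
Weak-axis I_min = (h_o·b_o³ − h_i·b_i³)/12 with b_o = 83.7, b_i = 65.90 mm (shorter outer/inner sides).
I_min = (113×83.7³ − 95.20×65.90³)/12 = 3.251×10^6 mm⁴
I = 3.251×10^6 mm⁴ = 3.251×10^-6 m⁴
Effective length L_e = K·L = 1 × 3.50 = 3.500 m
P_cr = π²EI / L_e² = π² × 68.3×10⁹ × 3.251×10^-6 / 3.500² = 1.789×10^5 N

P_cr ≈ 179 kN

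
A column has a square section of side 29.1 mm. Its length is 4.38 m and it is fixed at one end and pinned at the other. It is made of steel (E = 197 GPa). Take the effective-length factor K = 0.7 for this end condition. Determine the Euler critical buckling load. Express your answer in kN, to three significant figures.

I = a⁴/12 = 29.1⁴/12 = 5.976×10^4 mm⁴
I = 5.976×10^4 mm⁴ = 5.976×10^-8 m⁴
Effective length L_e = K·L = 0.7 × 4.38 = 3.066 m
P_cr = π²EI / L_e² = π² × 197×10⁹ × 5.976×10^-8 / 3.066² = 1.236×10^4 N

P_cr ≈ 12.4 kN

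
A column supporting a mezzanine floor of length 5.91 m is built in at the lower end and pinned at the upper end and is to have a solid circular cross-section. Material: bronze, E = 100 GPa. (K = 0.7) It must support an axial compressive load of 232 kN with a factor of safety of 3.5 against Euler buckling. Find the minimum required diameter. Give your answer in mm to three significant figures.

Required P_cr = n·P = 3.5 × 232 = 812.0 kN
L_e = K·L = 0.7 × 5.91 = 4.137 m
Required I = P_cr·L_e²/(π²E) = 8.120×10^5 × 4.137² / (π² × 1.00×10^11) = 1.408×10^-5 m⁴
I_req = 1.408×10^7 mm⁴
Solid circle: I = πd⁴/64  ⇒  d = (64I/π)^(1/4) = (64×1.408×10^7/π)^(1/4) = 130 mm

d ≈ 130 mm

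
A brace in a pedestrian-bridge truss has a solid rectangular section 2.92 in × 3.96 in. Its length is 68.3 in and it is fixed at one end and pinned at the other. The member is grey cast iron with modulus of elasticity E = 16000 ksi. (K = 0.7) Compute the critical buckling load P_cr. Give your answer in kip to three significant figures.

Buckling occurs about the weak axis: I_min = h·b³/12 with b = 2.92 in (the shorter side).
I_min = 3.96×2.92³/12 = 8.216 in⁴
Effective length L_e = K·L = 0.7 × 68.3 = 47.81 in
P_cr = π²EI / L_e² = π² × 16000×10³ × 8.216 / 47.81² = 5.676×10^5 lb

P_cr ≈ 568 kip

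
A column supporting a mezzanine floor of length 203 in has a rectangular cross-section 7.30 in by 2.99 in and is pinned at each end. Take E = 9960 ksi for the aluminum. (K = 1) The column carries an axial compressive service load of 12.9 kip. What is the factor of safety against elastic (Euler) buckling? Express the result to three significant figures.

n ≈ 3.01

Buckling occurs about the weak axis: I_min = h·b³/12 with b = 2.99 in (the shorter side).
I_min = 7.30×2.99³/12 = 16.26 in⁴
Effective length L_e = K·L = 1 × 203 = 203.0 in
P_cr = π²EI / L_e² = π² × 9960×10³ × 16.26 / 203.0² = 3.879×10^4 lb
Factor of safety n = P_cr / P = 38.790 / 12.9 = 3.01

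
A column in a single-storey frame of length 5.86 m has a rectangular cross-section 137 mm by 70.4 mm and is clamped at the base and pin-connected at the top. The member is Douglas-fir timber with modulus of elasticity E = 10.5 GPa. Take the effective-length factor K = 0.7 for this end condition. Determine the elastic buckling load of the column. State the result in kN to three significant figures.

Buckling occurs about the weak axis: I_min = h·b³/12 with b = 70.4 mm (the shorter side).
I_min = 137×70.4³/12 = 3.983×10^6 mm⁴
I = 3.983×10^6 mm⁴ = 3.983×10^-6 m⁴
Effective length L_e = K·L = 0.7 × 5.86 = 4.102 m
P_cr = π²EI / L_e² = π² × 10.5×10⁹ × 3.983×10^-6 / 4.102² = 2.453×10^4 N

P_cr ≈ 24.5 kN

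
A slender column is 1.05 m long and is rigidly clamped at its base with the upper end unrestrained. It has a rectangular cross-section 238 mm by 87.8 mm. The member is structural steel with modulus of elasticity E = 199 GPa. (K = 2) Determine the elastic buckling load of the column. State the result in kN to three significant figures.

Buckling occurs about the weak axis: I_min = h·b³/12 with b = 87.8 mm (the shorter side).
I_min = 238×87.8³/12 = 1.342×10^7 mm⁴
I = 1.342×10^7 mm⁴ = 1.342×10^-5 m⁴
Effective length L_e = K·L = 2 × 1.05 = 2.100 m
P_cr = π²EI / L_e² = π² × 199×10⁹ × 1.342×10^-5 / 2.100² = 5.979×10^6 N

P_cr ≈ 5980 kN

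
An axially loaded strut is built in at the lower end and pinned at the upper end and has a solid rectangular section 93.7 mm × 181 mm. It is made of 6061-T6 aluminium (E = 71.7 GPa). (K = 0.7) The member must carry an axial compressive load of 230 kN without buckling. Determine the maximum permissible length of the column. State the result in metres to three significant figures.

L_max ≈ 8.83 m

Buckling occurs about the weak axis: I_min = h·b³/12 with b = 93.7 mm (the shorter side).
I_min = 181×93.7³/12 = 1.241×10^7 mm⁴
I = 1.241×10^-5 m⁴
At the buckling limit P_cr = P = 2.300×10^5 N
From P_cr = π²EI/(K·L)²:  L = (1/K)·√(π²EI/P_cr) = (1/0.7)·√(π²×7.17×10^10×1.241×10^-5/2.300×10^5)
L = 8.83 m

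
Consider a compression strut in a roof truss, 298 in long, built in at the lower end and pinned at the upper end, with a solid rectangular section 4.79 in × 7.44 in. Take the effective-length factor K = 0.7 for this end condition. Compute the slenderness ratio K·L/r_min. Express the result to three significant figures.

For a rectangle r_min = b/√12 = 4.79/√12 = 1.383 in
L_e = K·L = 0.7 × 298 = 208.6 in
λ = L_e / r_min = 208.60 / 1.383 = 151

λ ≈ 151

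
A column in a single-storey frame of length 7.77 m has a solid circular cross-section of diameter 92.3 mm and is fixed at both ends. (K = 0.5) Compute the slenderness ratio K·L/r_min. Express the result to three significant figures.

For a solid circle r = d/4 = 92.3/4 = 23.08 mm
L_e = K·L = 0.5 × 7.77 m = 3.885 m = 3885.0 mm
λ = L_e / r_min = 3885.0 / 23.08 = 168

λ ≈ 168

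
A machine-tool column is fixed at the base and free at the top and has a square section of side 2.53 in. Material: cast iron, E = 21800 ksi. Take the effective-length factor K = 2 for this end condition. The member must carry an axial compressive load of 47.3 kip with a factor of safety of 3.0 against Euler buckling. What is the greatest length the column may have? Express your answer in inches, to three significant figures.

I = a⁴/12 = 2.53⁴/12 = 3.414 in⁴
Required critical load P_cr = n·P = 3.0 × 47.3 = 141.9 kip = 1.419×10^5 lb
From P_cr = π²EI/(K·L)²:  L = (1/K)·√(π²EI/P_cr) = (1/2)·√(π²×2.18×10^7×3.414/1.419×10^5)
L = 36.0 in

L_max ≈ 36.0 in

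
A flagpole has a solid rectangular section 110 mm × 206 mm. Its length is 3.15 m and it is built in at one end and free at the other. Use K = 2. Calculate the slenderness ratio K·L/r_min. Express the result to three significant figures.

λ ≈ 198

For a rectangle r_min = b/√12 = 110/√12 = 31.75 mm
L_e = K·L = 2 × 3.15 m = 6.300 m = 6300.0 mm
λ = L_e / r_min = 6300.0 / 31.75 = 198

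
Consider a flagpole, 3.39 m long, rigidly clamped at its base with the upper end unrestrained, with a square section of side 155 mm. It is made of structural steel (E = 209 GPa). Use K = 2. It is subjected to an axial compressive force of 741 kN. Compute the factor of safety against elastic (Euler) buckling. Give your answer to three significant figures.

I = a⁴/12 = 155⁴/12 = 4.810×10^7 mm⁴
I = 4.810×10^7 mm⁴ = 4.810×10^-5 m⁴
Effective length L_e = K·L = 2 × 3.39 = 6.780 m
P_cr = π²EI / L_e² = π² × 209×10⁹ × 4.810×10^-5 / 6.780² = 2.158×10^6 N
Factor of safety n = P_cr / P = 2158.4 / 741 = 2.91

n ≈ 2.91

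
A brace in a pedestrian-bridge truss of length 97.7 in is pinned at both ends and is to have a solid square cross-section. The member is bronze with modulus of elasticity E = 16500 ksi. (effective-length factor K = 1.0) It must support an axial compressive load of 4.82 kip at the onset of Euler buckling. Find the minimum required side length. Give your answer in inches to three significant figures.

a ≈ 1.36 in

L_e = K·L = 1 × 97.7 = 97.70 in
Required I = P_cr·L_e²/(π²E) = 4.820×10^3 × 97.70² / (π² × 1.65×10^7) = 0.2825 in⁴
Solid square: I = a⁴/12  ⇒  a = (12I)^(1/4) = (12×0.2825)^(1/4) = 1.36 in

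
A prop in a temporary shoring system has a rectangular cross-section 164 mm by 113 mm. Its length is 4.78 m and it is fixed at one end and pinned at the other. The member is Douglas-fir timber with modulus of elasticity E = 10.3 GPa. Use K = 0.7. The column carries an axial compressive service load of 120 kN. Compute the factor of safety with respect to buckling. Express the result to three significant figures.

n ≈ 1.49

Buckling occurs about the weak axis: I_min = h·b³/12 with b = 113 mm (the shorter side).
I_min = 164×113³/12 = 1.972×10^7 mm⁴
I = 1.972×10^7 mm⁴ = 1.972×10^-5 m⁴
Effective length L_e = K·L = 0.7 × 4.78 = 3.346 m
P_cr = π²EI / L_e² = π² × 10.3×10⁹ × 1.972×10^-5 / 3.346² = 1.791×10^5 N
Factor of safety n = P_cr / P = 179.05 / 120 = 1.49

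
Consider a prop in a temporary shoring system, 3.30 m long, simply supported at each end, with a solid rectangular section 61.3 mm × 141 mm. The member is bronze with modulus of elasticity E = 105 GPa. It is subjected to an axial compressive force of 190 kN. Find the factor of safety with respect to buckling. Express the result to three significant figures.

n ≈ 1.36

Buckling occurs about the weak axis: I_min = h·b³/12 with b = 61.3 mm (the shorter side).
I_min = 141×61.3³/12 = 2.707×10^6 mm⁴
I = 2.707×10^6 mm⁴ = 2.707×10^-6 m⁴
Effective length L_e = K·L = 1 × 3.30 = 3.300 m
P_cr = π²EI / L_e² = π² × 105×10⁹ × 2.707×10^-6 / 3.300² = 2.576×10^5 N
Factor of safety n = P_cr / P = 257.56 / 190 = 1.36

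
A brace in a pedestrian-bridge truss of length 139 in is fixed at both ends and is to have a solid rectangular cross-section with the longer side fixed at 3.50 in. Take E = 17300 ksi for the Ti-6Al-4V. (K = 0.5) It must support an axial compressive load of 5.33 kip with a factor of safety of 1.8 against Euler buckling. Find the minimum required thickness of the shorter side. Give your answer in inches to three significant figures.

Required P_cr = n·P = 1.8 × 5.33 = 9.594 kip
L_e = K·L = 0.5 × 139 = 69.50 in
Required I = P_cr·L_e²/(π²E) = 9.594×10^3 × 69.50² / (π² × 1.73×10^7) = 0.2714 in⁴
Rectangle, weak axis: I_min = h·b³/12 with h = 3.50 in fixed  ⇒  b = (12I/h)^(1/3) = 0.976 in

b ≈ 0.976 in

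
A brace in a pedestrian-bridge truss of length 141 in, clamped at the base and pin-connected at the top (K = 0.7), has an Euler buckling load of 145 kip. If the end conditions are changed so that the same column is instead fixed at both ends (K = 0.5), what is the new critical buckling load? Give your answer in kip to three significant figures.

P_cr ∝ 1/K², so P_cr,new = P_cr,old × (K_old/K_new)² = 145 × (0.7/0.5)²
= 145 × 1.960 = 284 kip

P_cr ≈ 284 kip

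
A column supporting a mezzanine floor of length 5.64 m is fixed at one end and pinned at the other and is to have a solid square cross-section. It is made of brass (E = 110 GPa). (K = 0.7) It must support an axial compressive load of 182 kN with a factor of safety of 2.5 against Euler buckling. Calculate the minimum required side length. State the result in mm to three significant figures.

Required P_cr = n·P = 2.5 × 182 = 455.0 kN
L_e = K·L = 0.7 × 5.64 = 3.948 m
Required I = P_cr·L_e²/(π²E) = 4.550×10^5 × 3.948² / (π² × 1.10×10^11) = 6.532×10^-6 m⁴
I_req = 6.532×10^6 mm⁴
Solid square: I = a⁴/12  ⇒  a = (12I)^(1/4) = (12×6.532×10^6)^(1/4) = 94.1 mm

a ≈ 94.1 mm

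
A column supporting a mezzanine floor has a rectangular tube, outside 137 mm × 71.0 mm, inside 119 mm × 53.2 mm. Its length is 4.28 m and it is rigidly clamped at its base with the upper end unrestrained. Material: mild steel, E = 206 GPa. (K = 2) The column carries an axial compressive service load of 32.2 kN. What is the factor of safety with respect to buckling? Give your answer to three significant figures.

Weak-axis I_min = (h_o·b_o³ − h_i·b_i³)/12 with b_o = 71.0, b_i = 53.20 mm (shorter outer/inner sides).
I_min = (137×71.0³ − 119.0×53.20³)/12 = 2.593×10^6 mm⁴
I = 2.593×10^6 mm⁴ = 2.593×10^-6 m⁴
Effective length L_e = K·L = 2 × 4.28 = 8.560 m
P_cr = π²EI / L_e² = π² × 206×10⁹ × 2.593×10^-6 / 8.560² = 7.195×10^4 N
Factor of safety n = P_cr / P = 71.949 / 32.2 = 2.23

n ≈ 2.23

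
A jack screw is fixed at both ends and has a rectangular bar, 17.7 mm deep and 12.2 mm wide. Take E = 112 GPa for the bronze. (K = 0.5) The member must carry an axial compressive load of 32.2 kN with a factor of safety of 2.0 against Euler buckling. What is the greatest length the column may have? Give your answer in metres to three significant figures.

L_max ≈ 0.429 m

Buckling occurs about the weak axis: I_min = h·b³/12 with b = 12.2 mm (the shorter side).
I_min = 17.7×12.2³/12 = 2.678×10^3 mm⁴
I = 2.678×10^-9 m⁴
Required critical load P_cr = n·P = 2.0 × 32.2 = 64.40 kN = 6.440×10^4 N
From P_cr = π²EI/(K·L)²:  L = (1/K)·√(π²EI/P_cr) = (1/0.5)·√(π²×1.12×10^11×2.678×10^-9/6.440×10^4)
L = 0.429 m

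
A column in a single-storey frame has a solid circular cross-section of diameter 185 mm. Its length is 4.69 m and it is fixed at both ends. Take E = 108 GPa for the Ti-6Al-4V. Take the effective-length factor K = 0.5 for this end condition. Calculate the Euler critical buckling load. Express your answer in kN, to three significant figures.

P_cr ≈ 11100 kN

I = πd⁴/64 = π×185⁴/64 = 5.750×10^7 mm⁴
I = 5.750×10^7 mm⁴ = 5.750×10^-5 m⁴
Effective length L_e = K·L = 0.5 × 4.69 = 2.345 m
P_cr = π²EI / L_e² = π² × 108×10⁹ × 5.750×10^-5 / 2.345² = 1.115×10^7 N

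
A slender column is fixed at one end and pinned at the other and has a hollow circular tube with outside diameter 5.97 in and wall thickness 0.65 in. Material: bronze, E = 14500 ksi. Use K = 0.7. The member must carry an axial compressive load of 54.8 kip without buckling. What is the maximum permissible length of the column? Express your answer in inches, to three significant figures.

Inner diameter d_i = 5.97 − 2×0.65 = 4.670 in
I = π(d_o⁴ − d_i⁴)/64 = π(5.97⁴ − 4.670⁴)/64 = 39.01 in⁴
At the buckling limit P_cr = P = 5.480×10^4 lb
From P_cr = π²EI/(K·L)²:  L = (1/K)·√(π²EI/P_cr) = (1/0.7)·√(π²×1.45×10^7×39.01/5.480×10^4)
L = 456 in

L_max ≈ 456 in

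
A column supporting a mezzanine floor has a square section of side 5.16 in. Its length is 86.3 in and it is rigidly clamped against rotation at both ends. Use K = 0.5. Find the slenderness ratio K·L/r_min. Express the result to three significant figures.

I = a⁴/12 = 5.16⁴/12 = 59.08 in⁴
A = 26.63 in²;  r_min = √(I/A) = √(59.08/26.63) = 1.490 in
L_e = K·L = 0.5 × 86.3 = 43.15 in
λ = L_e / r_min = 43.150 / 1.490 = 29.0

λ ≈ 29.0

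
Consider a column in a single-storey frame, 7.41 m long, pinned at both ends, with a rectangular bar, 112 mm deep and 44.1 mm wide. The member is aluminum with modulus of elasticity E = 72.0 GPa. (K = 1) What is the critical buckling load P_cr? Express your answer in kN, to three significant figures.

Buckling occurs about the weak axis: I_min = h·b³/12 with b = 44.1 mm (the shorter side).
I_min = 112×44.1³/12 = 8.005×10^5 mm⁴
I = 8.005×10^5 mm⁴ = 8.005×10^-7 m⁴
Effective length L_e = K·L = 1 × 7.41 = 7.410 m
P_cr = π²EI / L_e² = π² × 72.0×10⁹ × 8.005×10^-7 / 7.410² = 1.036×10^4 N

P_cr ≈ 10.4 kN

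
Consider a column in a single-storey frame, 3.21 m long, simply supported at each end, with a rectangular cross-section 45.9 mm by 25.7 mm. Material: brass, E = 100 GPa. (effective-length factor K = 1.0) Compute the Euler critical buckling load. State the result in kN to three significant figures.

Buckling occurs about the weak axis: I_min = h·b³/12 with b = 25.7 mm (the shorter side).
I_min = 45.9×25.7³/12 = 6.493×10^4 mm⁴
I = 6.493×10^4 mm⁴ = 6.493×10^-8 m⁴
Effective length L_e = K·L = 1 × 3.21 = 3.210 m
P_cr = π²EI / L_e² = π² × 100×10⁹ × 6.493×10^-8 / 3.210² = 6.219×10^3 N

P_cr ≈ 6.22 kN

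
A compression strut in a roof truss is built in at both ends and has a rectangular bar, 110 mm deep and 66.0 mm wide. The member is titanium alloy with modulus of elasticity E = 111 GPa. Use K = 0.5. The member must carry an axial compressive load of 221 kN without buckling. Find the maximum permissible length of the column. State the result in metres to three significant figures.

Buckling occurs about the weak axis: I_min = h·b³/12 with b = 66.0 mm (the shorter side).
I_min = 110×66.0³/12 = 2.635×10^6 mm⁴
I = 2.635×10^-6 m⁴
At the buckling limit P_cr = P = 2.210×10^5 N
From P_cr = π²EI/(K·L)²:  L = (1/K)·√(π²EI/P_cr) = (1/0.5)·√(π²×1.11×10^11×2.635×10^-6/2.210×10^5)
L = 7.23 m

L_max ≈ 7.23 m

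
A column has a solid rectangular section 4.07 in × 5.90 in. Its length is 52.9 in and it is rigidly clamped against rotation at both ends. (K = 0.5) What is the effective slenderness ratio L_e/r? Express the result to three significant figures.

Buckling occurs about the weak axis: I_min = h·b³/12 with b = 4.07 in (the shorter side).
I_min = 5.90×4.07³/12 = 33.15 in⁴
A = 24.01 in²;  r_min = √(I/A) = √(33.15/24.01) = 1.175 in
L_e = K·L = 0.5 × 52.9 = 26.45 in
λ = L_e / r_min = 26.450 / 1.175 = 22.5

λ ≈ 22.5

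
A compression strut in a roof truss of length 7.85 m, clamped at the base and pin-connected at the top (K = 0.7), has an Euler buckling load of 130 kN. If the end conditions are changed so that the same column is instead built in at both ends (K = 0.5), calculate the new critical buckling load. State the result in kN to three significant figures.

P_cr ∝ 1/K², so P_cr,new = P_cr,old × (K_old/K_new)² = 130 × (0.7/0.5)²
= 130 × 1.960 = 255 kN

P_cr ≈ 255 kN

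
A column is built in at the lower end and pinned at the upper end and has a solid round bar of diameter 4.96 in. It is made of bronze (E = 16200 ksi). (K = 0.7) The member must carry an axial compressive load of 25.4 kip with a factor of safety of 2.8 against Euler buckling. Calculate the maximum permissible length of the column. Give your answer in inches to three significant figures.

I = πd⁴/64 = π×4.96⁴/64 = 29.71 in⁴
Required critical load P_cr = n·P = 2.8 × 25.4 = 71.12 kip = 7.112×10^4 lb
From P_cr = π²EI/(K·L)²:  L = (1/K)·√(π²EI/P_cr) = (1/0.7)·√(π²×1.62×10^7×29.71/7.112×10^4)
L = 369 in

L_max ≈ 369 in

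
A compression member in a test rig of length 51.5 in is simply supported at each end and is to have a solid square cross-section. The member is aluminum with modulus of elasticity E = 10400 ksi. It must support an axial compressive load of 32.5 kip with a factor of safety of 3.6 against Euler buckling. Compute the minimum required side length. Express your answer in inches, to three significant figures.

a ≈ 2.45 in

Required P_cr = n·P = 3.6 × 32.5 = 117.0 kip
L_e = K·L = 1 × 51.5 = 51.50 in
Required I = P_cr·L_e²/(π²E) = 1.170×10^5 × 51.50² / (π² × 1.04×10^7) = 3.023 in⁴
Solid square: I = a⁴/12  ⇒  a = (12I)^(1/4) = (12×3.023)^(1/4) = 2.45 in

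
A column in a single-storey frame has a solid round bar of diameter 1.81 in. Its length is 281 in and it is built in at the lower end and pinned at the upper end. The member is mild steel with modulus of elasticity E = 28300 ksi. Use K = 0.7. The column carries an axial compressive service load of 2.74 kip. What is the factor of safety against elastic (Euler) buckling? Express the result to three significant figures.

n ≈ 1.39

I = πd⁴/64 = π×1.81⁴/64 = 0.5268 in⁴
Effective length L_e = K·L = 0.7 × 281 = 196.7 in
P_cr = π²EI / L_e² = π² × 28300×10³ × 0.5268 / 196.7² = 3.803×10^3 lb
Factor of safety n = P_cr / P = 3.8033 / 2.74 = 1.39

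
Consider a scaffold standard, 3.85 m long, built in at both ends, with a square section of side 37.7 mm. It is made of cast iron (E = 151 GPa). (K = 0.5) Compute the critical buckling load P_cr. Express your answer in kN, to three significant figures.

P_cr ≈ 67.7 kN

I = a⁴/12 = 37.7⁴/12 = 1.683×10^5 mm⁴
I = 1.683×10^5 mm⁴ = 1.683×10^-7 m⁴
Effective length L_e = K·L = 0.5 × 3.85 = 1.925 m
P_cr = π²EI / L_e² = π² × 151×10⁹ × 1.683×10^-7 / 1.925² = 6.770×10^4 N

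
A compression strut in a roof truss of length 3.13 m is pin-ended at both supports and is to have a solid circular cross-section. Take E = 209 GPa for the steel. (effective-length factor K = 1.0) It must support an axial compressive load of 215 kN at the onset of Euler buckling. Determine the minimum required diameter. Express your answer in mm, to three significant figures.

d ≈ 67.5 mm

L_e = K·L = 1 × 3.13 = 3.130 m
Required I = P_cr·L_e²/(π²E) = 2.150×10^5 × 3.130² / (π² × 2.09×10^11) = 1.021×10^-6 m⁴
I_req = 1.021×10^6 mm⁴
Solid circle: I = πd⁴/64  ⇒  d = (64I/π)^(1/4) = (64×1.021×10^6/π)^(1/4) = 67.5 mm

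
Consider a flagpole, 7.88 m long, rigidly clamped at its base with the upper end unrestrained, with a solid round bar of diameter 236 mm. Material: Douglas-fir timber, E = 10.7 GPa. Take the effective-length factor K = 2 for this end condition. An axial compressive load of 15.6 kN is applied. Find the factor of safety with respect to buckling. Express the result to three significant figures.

I = πd⁴/64 = π×236⁴/64 = 1.523×10^8 mm⁴
I = 1.523×10^8 mm⁴ = 1.523×10^-4 m⁴
Effective length L_e = K·L = 2 × 7.88 = 15.76 m
P_cr = π²EI / L_e² = π² × 10.7×10⁹ × 1.523×10^-4 / 15.76² = 6.474×10^4 N
Factor of safety n = P_cr / P = 64.742 / 15.6 = 4.15

n ≈ 4.15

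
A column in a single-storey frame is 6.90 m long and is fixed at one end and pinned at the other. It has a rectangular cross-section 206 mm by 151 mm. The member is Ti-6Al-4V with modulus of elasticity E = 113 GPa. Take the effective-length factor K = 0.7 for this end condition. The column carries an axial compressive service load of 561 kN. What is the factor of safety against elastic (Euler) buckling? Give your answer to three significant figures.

n ≈ 5.04

Buckling occurs about the weak axis: I_min = h·b³/12 with b = 151 mm (the shorter side).
I_min = 206×151³/12 = 5.910×10^7 mm⁴
I = 5.910×10^7 mm⁴ = 5.910×10^-5 m⁴
Effective length L_e = K·L = 0.7 × 6.90 = 4.830 m
P_cr = π²EI / L_e² = π² × 113×10⁹ × 5.910×10^-5 / 4.830² = 2.826×10^6 N
Factor of safety n = P_cr / P = 2825.5 / 561 = 5.04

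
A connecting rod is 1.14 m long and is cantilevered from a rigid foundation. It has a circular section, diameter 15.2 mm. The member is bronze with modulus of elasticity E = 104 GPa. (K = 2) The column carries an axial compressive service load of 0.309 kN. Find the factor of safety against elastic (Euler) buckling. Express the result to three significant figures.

n ≈ 1.67

I = πd⁴/64 = π×15.2⁴/64 = 2.620×10^3 mm⁴
I = 2.620×10^3 mm⁴ = 2.620×10^-9 m⁴
Effective length L_e = K·L = 2 × 1.14 = 2.280 m
P_cr = π²EI / L_e² = π² × 104×10⁹ × 2.620×10^-9 / 2.280² = 517.4 N
Factor of safety n = P_cr / P = 0.51738 / 0.309 = 1.67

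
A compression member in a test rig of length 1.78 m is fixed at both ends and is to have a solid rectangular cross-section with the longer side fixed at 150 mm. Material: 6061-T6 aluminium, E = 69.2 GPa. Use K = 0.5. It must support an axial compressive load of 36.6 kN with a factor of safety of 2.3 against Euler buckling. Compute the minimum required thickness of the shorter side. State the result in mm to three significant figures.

Required P_cr = n·P = 2.3 × 36.6 = 84.18 kN
L_e = K·L = 0.5 × 1.78 = 0.8900 m
Required I = P_cr·L_e²/(π²E) = 8.418×10^4 × 0.8900² / (π² × 6.92×10^10) = 9.763×10^-8 m⁴
I_req = 9.763×10^4 mm⁴
Rectangle, weak axis: I_min = h·b³/12 with h = 150 mm fixed  ⇒  b = (12I/h)^(1/3) = 19.8 mm

b ≈ 19.8 mm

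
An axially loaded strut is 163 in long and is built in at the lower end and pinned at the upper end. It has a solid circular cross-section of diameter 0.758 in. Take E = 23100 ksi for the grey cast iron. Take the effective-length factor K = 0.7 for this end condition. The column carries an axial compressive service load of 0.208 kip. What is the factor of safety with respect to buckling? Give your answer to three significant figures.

n ≈ 1.36

I = πd⁴/64 = π×0.758⁴/64 = 1.620×10^-2 in⁴
Effective length L_e = K·L = 0.7 × 163 = 114.1 in
P_cr = π²EI / L_e² = π² × 23100×10³ × 1.620×10^-2 / 114.1² = 283.8 lb
Factor of safety n = P_cr / P = 0.28378 / 0.208 = 1.36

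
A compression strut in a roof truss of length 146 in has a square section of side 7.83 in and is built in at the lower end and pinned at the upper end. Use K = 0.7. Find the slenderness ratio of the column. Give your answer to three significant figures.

λ ≈ 45.2

For a square r = a/√12 = 7.83/√12 = 2.260 in
L_e = K·L = 0.7 × 146 = 102.2 in
λ = L_e / r_min = 102.20 / 2.260 = 45.2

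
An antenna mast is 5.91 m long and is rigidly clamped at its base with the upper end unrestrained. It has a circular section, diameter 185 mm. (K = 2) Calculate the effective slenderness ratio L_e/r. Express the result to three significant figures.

I = πd⁴/64 = π×185⁴/64 = 5.750×10^7 mm⁴
A = 2.688×10^4 mm²;  r_min = √(I/A) = √(5.750×10^7/2.688×10^4) = 46.25 mm
L_e = K·L = 2 × 5.91 m = 11.82 m = 11820 mm
λ = L_e / r_min = 11820 / 46.25 = 256

λ ≈ 256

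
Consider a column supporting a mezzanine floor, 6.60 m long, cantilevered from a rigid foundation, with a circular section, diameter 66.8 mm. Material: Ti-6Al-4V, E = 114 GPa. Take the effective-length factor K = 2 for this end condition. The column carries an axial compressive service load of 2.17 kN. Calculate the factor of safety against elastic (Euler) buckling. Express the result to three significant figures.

I = πd⁴/64 = π×66.8⁴/64 = 9.774×10^5 mm⁴
I = 9.774×10^5 mm⁴ = 9.774×10^-7 m⁴
Effective length L_e = K·L = 2 × 6.60 = 13.20 m
P_cr = π²EI / L_e² = π² × 114×10⁹ × 9.774×10^-7 / 13.20² = 6.311×10^3 N
Factor of safety n = P_cr / P = 6.3115 / 2.17 = 2.91

n ≈ 2.91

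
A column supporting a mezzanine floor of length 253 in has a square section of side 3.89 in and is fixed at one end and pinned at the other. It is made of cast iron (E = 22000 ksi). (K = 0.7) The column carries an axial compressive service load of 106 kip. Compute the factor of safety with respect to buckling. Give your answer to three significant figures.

I = a⁴/12 = 3.89⁴/12 = 19.08 in⁴
Effective length L_e = K·L = 0.7 × 253 = 177.1 in
P_cr = π²EI / L_e² = π² × 22000×10³ × 19.08 / 177.1² = 1.321×10^5 lb
Factor of safety n = P_cr / P = 132.10 / 106 = 1.25

n ≈ 1.25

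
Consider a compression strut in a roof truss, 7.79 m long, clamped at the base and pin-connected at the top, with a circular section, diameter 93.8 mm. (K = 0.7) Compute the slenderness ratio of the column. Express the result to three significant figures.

λ ≈ 233

For a solid circle r = d/4 = 93.8/4 = 23.45 mm
L_e = K·L = 0.7 × 7.79 m = 5.453 m = 5453.0 mm
λ = L_e / r_min = 5453.0 / 23.45 = 233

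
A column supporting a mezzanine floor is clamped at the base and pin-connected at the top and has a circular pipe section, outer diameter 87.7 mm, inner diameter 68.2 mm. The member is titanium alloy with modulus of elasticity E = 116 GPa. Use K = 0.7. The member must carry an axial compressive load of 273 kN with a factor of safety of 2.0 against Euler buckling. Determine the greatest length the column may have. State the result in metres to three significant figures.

L_max ≈ 2.81 m

d_o = 87.7 mm, d_i = 68.2 mm
I = π(d_o⁴ − d_i⁴)/64 = π(87.7⁴ − 68.20⁴)/64 = 1.842×10^6 mm⁴
I = 1.842×10^-6 m⁴
Required critical load P_cr = n·P = 2.0 × 273 = 546.0 kN = 5.460×10^5 N
From P_cr = π²EI/(K·L)²:  L = (1/K)·√(π²EI/P_cr) = (1/0.7)·√(π²×1.16×10^11×1.842×10^-6/5.460×10^5)
L = 2.81 m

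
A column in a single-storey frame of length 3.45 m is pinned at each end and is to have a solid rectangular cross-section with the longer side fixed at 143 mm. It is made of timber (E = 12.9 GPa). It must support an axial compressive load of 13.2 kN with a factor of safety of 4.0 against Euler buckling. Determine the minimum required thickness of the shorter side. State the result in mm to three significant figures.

b ≈ 74.5 mm

Required P_cr = n·P = 4.0 × 13.2 = 52.80 kN
L_e = K·L = 1 × 3.45 = 3.450 m
Required I = P_cr·L_e²/(π²E) = 5.280×10^4 × 3.450² / (π² × 1.29×10^10) = 4.936×10^-6 m⁴
I_req = 4.936×10^6 mm⁴
Rectangle, weak axis: I_min = h·b³/12 with h = 143 mm fixed  ⇒  b = (12I/h)^(1/3) = 74.5 mm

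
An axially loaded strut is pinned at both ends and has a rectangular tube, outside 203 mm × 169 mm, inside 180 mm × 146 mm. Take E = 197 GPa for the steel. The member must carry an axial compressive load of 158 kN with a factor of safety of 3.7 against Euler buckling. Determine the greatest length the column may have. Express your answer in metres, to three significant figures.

Weak-axis I_min = (h_o·b_o³ − h_i·b_i³)/12 with b_o = 169, b_i = 146.0 mm (shorter outer/inner sides).
I_min = (203×169³ − 180.0×146.0³)/12 = 3.497×10^7 mm⁴
I = 3.497×10^-5 m⁴
Required critical load P_cr = n·P = 3.7 × 158 = 584.6 kN = 5.846×10^5 N
From P_cr = π²EI/(K·L)²:  L = (1/K)·√(π²EI/P_cr) = (1/1)·√(π²×1.97×10^11×3.497×10^-5/5.846×10^5)
L = 10.8 m

L_max ≈ 10.8 m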